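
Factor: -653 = -1 * 653^1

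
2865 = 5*573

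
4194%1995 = 204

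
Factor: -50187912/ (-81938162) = 2^2*3^1*71^1*2777^ (-1)*14753^ (-1)*29453^1 = 25093956/40969081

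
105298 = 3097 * 34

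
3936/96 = 41 = 41.00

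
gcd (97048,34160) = 56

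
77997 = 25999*3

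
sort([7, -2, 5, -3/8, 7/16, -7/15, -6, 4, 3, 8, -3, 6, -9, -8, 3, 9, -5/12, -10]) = [-10, -9, -8, -6, -3, -2, -7/15, -5/12, -3/8, 7/16, 3, 3, 4, 5, 6, 7, 8, 9]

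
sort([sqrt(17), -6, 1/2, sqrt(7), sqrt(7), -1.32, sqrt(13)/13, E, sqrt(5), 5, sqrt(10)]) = [-6, -1.32, sqrt(13)/13, 1/2, sqrt(5), sqrt(7), sqrt(7), E, sqrt(10), sqrt(17), 5]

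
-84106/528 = -159 - 7/24 ≈ -159.29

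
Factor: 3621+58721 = 2^1*7^1*61^1*73^1 = 62342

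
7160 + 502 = 7662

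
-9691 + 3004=-6687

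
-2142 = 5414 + -7556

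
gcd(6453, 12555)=27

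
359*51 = 18309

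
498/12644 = 249/6322 ≈ 0.0394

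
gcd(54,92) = 2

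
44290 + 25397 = 69687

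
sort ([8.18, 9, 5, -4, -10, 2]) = [-10, -4, 2, 5, 8.18, 9]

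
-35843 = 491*(-73)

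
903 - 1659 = -756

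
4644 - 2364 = 2280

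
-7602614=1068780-8671394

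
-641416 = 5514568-6155984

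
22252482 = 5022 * 4431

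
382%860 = 382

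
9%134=9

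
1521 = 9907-8386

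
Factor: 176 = 2^4 * 11^1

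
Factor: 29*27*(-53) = -1*3^3*29^1*53^1 = -41499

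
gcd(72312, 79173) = 3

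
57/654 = 19/218 ≈ 0.0872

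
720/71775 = 16/1595 ≈ 0.0100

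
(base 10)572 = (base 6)2352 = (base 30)j2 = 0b1000111100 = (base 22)140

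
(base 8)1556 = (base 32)re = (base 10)878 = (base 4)31232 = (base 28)13a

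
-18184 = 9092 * (-2)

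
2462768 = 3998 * 616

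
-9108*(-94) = 856152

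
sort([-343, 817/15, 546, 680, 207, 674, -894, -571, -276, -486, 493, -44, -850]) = [-894, -850, -571, -486, -343, -276, -44, 817/15, 207, 493, 546, 674, 680]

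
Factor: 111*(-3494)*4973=-1*2^1*3^1*37^1*1747^1*4973^1=-1928698482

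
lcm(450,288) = 7200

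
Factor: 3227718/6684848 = 2^(-3)*3^1*13^1*29^(-1)*14407^(-1)*41381^1 = 1613859/3342424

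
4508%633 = 77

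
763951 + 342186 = 1106137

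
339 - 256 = 83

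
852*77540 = 66064080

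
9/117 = 1/13 ≈ 0.0769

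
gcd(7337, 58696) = 7337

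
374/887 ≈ 0.422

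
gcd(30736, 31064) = 8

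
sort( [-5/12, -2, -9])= [-9, -2, -5/12]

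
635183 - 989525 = -354342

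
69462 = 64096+5366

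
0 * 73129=0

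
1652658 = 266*6213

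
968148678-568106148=400042530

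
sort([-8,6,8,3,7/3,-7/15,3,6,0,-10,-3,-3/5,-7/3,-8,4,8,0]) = [-10,-8,-8,-3,-7/3,-3/5,-7/15,0,0,7/3,3,3,4,6,6,8,8]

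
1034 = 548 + 486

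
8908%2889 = 241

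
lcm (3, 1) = 3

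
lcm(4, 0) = 0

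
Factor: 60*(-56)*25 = -1*2^5*3^1*5^3*7^1 = -84000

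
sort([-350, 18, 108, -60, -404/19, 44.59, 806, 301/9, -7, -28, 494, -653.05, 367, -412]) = [-653.05, -412, -350, -60, -28, -404/19, -7, 18, 301/9, 44.59, 108, 367, 494, 806]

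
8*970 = 7760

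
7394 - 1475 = 5919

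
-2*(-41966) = 83932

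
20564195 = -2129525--22693720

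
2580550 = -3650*(-707)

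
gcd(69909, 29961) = 9987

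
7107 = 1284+5823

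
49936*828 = 41347008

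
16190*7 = 113330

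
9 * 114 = 1026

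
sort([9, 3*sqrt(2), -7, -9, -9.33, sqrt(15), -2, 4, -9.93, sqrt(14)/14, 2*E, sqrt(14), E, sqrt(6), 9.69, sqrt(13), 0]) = [-9.93, -9.33, -9, -7, -2, 0, sqrt(14)/14, sqrt(6), E, sqrt(13), sqrt(14), sqrt(15), 4, 3*sqrt(2), 2*E, 9, 9.69]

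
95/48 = 1 + 47/48 ≈ 1.98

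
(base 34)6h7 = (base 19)11fg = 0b1110101100001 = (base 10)7521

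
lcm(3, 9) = 9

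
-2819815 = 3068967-5888782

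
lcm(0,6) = 0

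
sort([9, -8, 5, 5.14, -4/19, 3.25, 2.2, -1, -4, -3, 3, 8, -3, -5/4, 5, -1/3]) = [-8, -4, -3, -3, -5/4, -1, -1/3, -4/19, 2.2, 3, 3.25, 5, 5, 5.14, 8, 9]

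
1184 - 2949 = -1765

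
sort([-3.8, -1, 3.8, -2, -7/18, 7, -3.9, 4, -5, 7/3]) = [-5, -3.9, -3.8, -2, -1, -7/18, 7/3, 3.8, 4, 7]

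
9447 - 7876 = 1571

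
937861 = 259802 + 678059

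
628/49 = 12+40/49 ≈ 12.82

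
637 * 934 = 594958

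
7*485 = 3395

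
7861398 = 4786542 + 3074856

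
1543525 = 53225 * 29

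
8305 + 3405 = 11710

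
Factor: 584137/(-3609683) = -1*7^(-2)*11^(-1)*17^1*37^(-1)*181^(-1)*34361^1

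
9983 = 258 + 9725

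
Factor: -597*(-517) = 3^1*11^1*47^1*199^1 = 308649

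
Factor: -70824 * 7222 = -1 * 2^4 * 3^1 * 13^1 * 23^1 * 157^1 * 227^1 = -511490928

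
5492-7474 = -1982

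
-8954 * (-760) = 6805040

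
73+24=97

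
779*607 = 472853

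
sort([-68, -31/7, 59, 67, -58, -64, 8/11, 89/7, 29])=[-68, -64, -58, -31/7, 8/11, 89/7, 29, 59, 67]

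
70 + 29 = 99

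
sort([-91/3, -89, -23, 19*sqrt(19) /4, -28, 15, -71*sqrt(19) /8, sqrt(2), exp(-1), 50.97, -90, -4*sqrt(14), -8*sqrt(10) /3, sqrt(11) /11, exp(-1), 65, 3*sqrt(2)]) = [-90, -89, -71*sqrt(19) /8, -91/3, -28, -23, -4*sqrt(14), -8*sqrt(10) /3, sqrt(11) /11, exp(-1), exp(-1), sqrt(2), 3*sqrt(2), 15, 19*sqrt(19) /4, 50.97, 65]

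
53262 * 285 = 15179670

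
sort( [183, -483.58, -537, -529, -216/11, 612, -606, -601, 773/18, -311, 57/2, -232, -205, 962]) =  [-606, -601, -537, -529, -483.58, -311, -232, -205, -216/11, 57/2, 773/18, 183, 612, 962]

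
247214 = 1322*187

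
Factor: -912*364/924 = -1*2^4*11^(-1)*13^1*19^1 = -3952/11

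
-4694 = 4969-9663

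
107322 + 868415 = 975737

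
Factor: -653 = -1 * 653^1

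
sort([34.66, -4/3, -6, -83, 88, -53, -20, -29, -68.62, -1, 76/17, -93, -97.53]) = [-97.53, -93, -83, -68.62, -53, -29, -20, -6, -4/3, -1, 76/17, 34.66, 88]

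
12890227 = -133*(-96919)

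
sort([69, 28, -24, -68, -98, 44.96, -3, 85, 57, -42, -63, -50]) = [-98, -68, -63, -50, -42, -24, -3, 28, 44.96, 57, 69, 85]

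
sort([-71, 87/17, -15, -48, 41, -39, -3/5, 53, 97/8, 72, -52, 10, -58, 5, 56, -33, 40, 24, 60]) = [-71, -58, -52, -48, -39, -33, -15, -3/5, 5, 87/17, 10, 97/8, 24, 40, 41, 53, 56, 60, 72]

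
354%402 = 354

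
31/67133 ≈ 0.000462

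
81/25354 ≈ 0.00319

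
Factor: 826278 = 2^1 * 3^1 * 137713^1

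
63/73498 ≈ 0.000857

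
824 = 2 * 412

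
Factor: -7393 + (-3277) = -1*2^1*5^1*11^1*97^1 = -10670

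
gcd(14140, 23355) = 5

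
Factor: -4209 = -1*3^1*23^1*61^1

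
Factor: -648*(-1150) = 2^4*3^4*5^2*23^1 = 745200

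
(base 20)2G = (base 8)70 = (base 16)38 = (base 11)51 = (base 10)56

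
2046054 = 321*6374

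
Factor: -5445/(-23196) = 2^(-2) * 3^1 * 5^1 * 11^2 * 1933^(-1) = 1815/7732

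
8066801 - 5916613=2150188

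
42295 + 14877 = 57172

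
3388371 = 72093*47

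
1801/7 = 257 + 2/7 ≈ 257.29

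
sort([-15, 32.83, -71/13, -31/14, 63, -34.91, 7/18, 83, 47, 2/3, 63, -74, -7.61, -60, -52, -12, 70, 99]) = [-74, -60, -52, -34.91, -15, -12, -7.61, -71/13, -31/14, 7/18, 2/3, 32.83, 47, 63, 63, 70, 83, 99]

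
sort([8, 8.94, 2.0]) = [2.0, 8, 8.94]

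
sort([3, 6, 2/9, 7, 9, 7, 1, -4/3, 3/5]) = [-4/3, 2/9, 3/5, 1, 3, 6, 7, 7, 9]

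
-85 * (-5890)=500650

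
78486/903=86 + 276/301 ≈ 86.92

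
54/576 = 3/32 ≈ 0.0938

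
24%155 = 24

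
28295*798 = 22579410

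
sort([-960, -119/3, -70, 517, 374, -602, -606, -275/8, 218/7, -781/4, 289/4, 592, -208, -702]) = [-960, -702, -606, -602, -208, -781/4, -70, -119/3, -275/8, 218/7, 289/4, 374, 517, 592]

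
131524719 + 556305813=687830532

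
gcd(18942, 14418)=6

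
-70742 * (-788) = 55744696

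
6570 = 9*730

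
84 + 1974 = 2058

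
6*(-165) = -990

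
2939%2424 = 515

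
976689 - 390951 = 585738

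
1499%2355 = 1499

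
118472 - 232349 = -113877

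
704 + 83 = 787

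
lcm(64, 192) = 192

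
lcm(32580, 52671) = 3160260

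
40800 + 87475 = 128275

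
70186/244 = 287 + 79/122≈287.65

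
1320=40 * 33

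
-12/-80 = 3/20 = 0.15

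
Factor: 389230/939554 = 5^1 * 7^(-1) * 11^(-1) * 6101^(-1) * 38923^1 = 194615/469777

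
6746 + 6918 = 13664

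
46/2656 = 23/1328 ≈ 0.0173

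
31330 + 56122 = 87452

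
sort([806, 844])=[806, 844]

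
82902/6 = 13817 = 13817.00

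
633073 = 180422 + 452651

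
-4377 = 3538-7915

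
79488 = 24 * 3312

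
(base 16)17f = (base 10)383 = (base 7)1055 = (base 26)ej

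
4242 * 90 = 381780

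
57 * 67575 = 3851775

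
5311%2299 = 713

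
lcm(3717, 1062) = 7434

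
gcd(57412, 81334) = 2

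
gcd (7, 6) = 1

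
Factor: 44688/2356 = 2^2*3^1*7^2*31^(-1) = 588/31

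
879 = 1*879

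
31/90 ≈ 0.344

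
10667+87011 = 97678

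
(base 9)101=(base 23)3d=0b1010010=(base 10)82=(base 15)57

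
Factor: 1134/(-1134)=-1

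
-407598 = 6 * (-67933)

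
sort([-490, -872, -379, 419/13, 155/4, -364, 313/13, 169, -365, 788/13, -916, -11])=[-916, -872, -490, -379, -365, -364, -11, 313/13, 419/13, 155/4, 788/13, 169]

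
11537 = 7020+4517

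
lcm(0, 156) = 0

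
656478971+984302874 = 1640781845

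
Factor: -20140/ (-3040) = 2^ (-3) * 53^1 = 53/8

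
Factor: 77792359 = 77792359^1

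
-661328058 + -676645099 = -1337973157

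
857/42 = 20 + 17/42 ≈ 20.40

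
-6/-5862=1/977 ≈ 0.00102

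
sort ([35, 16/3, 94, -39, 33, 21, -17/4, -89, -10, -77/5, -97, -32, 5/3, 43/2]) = [-97, -89, -39, -32, -77/5, -10, -17/4, 5/3, 16/3, 21, 43/2, 33, 35, 94]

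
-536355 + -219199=-755554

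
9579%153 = 93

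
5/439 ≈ 0.0114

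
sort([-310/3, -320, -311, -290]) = [-320, -311, -290, -310/3]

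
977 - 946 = 31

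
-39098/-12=3258 + 1/6 ≈ 3258.17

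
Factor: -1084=-1 * 2^2 * 271^1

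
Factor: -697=-1*17^1*41^1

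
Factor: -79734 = -1 * 2^1 * 3^1 * 97^1 * 137^1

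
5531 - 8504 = -2973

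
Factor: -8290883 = -1*17^1*71^1*6869^1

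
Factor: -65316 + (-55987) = -1*7^1*13^1*31^1*43^1 = -121303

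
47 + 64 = 111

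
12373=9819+2554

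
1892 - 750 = 1142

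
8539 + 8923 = 17462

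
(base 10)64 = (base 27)2a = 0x40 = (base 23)2i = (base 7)121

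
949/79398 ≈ 0.0120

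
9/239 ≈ 0.0377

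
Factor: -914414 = -1*2^1*239^1*1913^1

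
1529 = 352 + 1177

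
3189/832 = 3 + 693/832 ≈ 3.83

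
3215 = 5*643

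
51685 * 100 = 5168500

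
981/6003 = 109/667 ≈ 0.163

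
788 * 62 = 48856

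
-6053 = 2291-8344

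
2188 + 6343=8531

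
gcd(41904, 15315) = 3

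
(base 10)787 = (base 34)n5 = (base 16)313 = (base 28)103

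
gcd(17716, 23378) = 2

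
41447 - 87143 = -45696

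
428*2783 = 1191124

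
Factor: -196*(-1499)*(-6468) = -1*2^4*3^1*7^4*11^1*1499^1 = -1900324272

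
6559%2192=2175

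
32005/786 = 40 + 565/786≈40.72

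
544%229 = 86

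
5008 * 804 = 4026432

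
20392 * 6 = 122352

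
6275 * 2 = 12550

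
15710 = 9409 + 6301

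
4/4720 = 1/1180≈0.000847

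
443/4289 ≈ 0.103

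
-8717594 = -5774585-2943009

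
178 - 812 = -634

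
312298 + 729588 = 1041886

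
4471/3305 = 1 + 1166/3305 ≈ 1.35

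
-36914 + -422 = -37336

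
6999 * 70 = 489930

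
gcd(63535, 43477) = 1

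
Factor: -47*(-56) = 2^3*7^1*47^1 = 2632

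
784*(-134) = -105056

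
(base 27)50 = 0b10000111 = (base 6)343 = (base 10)135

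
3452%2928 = 524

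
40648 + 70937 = 111585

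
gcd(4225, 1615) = 5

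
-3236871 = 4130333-7367204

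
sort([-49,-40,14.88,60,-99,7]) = [-99,-49,-40,7,14.88,60]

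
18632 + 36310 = 54942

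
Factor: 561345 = 3^1 * 5^1 * 37423^1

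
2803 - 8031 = -5228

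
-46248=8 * (-5781)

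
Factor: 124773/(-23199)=-1*37^(-1)*199^1=-199/37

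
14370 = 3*4790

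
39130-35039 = 4091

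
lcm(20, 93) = 1860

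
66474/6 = 11079 = 11079.00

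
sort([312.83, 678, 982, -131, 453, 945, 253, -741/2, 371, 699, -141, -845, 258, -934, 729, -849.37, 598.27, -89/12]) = [-934, -849.37, -845, -741/2, -141, -131, -89/12, 253, 258, 312.83, 371, 453, 598.27, 678, 699, 729, 945, 982]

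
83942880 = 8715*9632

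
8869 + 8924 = 17793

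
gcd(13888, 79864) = 8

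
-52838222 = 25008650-77846872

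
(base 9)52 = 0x2f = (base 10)47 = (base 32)1f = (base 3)1202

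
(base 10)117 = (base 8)165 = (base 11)a7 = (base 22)57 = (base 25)4h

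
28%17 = 11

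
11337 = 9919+1418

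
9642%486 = 408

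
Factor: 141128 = 2^3 * 13^1 * 23^1 * 59^1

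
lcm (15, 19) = 285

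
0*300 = 0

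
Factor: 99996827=7^1*41^1*348421^1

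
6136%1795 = 751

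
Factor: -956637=-1*3^3*11^1*3221^1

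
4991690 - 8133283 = -3141593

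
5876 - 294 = 5582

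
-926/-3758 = 463/1879 ≈ 0.246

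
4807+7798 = 12605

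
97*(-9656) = -936632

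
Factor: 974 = 2^1*487^1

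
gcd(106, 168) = 2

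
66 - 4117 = -4051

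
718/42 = 17 + 2/21 ≈ 17.10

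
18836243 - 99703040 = -80866797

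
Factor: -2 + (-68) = -1*2^1*5^1*7^1 = -70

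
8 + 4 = 12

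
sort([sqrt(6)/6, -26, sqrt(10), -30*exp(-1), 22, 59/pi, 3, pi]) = [-26, -30*exp(-1), sqrt(6)/6, 3, pi, sqrt(10), 59/pi, 22]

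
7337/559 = 13 + 70/559 ≈ 13.13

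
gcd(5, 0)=5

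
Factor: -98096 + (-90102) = -1 * 2^1 * 94099^1 = -188198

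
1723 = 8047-6324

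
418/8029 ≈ 0.0521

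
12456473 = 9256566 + 3199907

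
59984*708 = 42468672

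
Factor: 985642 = 2^1*7^1*23^1*3061^1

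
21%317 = 21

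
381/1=381=381.00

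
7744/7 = 1106 + 2/7 ≈ 1106.29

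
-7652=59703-67355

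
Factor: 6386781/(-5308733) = -1 * 3^1 * 17^1 * 19^(-1) * 125231^1 * 279407^(-1)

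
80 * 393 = 31440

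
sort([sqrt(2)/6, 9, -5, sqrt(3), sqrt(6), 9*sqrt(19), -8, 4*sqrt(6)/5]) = [-8, -5, sqrt(2)/6, sqrt(3), 4*sqrt(6)/5, sqrt(6), 9, 9*sqrt(19)]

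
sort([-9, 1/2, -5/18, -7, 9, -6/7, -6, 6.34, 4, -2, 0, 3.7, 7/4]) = [-9, -7, -6, -2, -6/7, -5/18, 0, 1/2, 7/4, 3.7, 4, 6.34, 9]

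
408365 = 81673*5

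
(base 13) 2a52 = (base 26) 92f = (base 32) 607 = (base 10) 6151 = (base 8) 14007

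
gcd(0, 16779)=16779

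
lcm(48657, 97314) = 97314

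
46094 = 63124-17030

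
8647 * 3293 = 28474571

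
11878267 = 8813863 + 3064404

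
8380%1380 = 100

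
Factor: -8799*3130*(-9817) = 2^1*3^1*5^1*7^1*313^1*419^1*9817^1 = 270368720790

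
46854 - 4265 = 42589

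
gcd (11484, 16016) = 44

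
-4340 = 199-4539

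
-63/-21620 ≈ 0.00291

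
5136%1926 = 1284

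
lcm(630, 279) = 19530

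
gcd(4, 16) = 4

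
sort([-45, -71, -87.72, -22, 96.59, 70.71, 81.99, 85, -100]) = [-100, -87.72, -71, -45, -22, 70.71, 81.99, 85, 96.59]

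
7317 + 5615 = 12932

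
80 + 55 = 135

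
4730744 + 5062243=9792987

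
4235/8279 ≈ 0.512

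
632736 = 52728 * 12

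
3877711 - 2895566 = 982145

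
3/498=1/166 ≈ 0.00602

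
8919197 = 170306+8748891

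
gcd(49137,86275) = 1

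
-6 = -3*2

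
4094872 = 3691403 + 403469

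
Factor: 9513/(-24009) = -1*3^1*7^1*53^(-1) = -21/53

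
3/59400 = 1/19800 ≈ 0.0000505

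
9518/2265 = 4 + 458/2265≈4.20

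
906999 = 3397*267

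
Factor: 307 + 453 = 2^3 * 5^1 * 19^1 = 760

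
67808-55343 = 12465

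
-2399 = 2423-4822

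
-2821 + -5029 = -7850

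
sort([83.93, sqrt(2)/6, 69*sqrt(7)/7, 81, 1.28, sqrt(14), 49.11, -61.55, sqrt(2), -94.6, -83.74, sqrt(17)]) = [-94.6, -83.74, -61.55, sqrt(2)/6, 1.28, sqrt(2), sqrt(14), sqrt(17), 69*sqrt(7)/7, 49.11, 81, 83.93]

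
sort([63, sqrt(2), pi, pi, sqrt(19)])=[sqrt(2), pi, pi, sqrt(19), 63]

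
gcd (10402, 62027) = 7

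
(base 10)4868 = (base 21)b0h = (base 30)5c8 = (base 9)6608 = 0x1304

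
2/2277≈0.000878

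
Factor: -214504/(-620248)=31^(-1) * 41^(-1) * 61^(-1) * 26813^1=26813/77531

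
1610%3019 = 1610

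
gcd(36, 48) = 12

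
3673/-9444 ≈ -0.389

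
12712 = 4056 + 8656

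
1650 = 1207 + 443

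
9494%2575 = 1769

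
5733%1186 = 989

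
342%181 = 161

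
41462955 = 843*49185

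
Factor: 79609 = 79609^1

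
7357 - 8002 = -645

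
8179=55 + 8124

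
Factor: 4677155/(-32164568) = -1*2^(-3)*5^1*7^1*19^(-1)*61^(-1)*3469^(-1)*133633^1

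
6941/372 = 18 + 245/372 ≈ 18.66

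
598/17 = 35 + 3/17 ≈ 35.18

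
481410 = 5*96282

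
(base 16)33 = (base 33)1i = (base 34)1h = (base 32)1j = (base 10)51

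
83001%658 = 93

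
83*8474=703342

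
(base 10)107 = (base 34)35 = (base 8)153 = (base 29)3k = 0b1101011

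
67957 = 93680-25723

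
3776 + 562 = 4338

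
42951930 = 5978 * 7185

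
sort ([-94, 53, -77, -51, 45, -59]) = [-94, -77, -59, -51, 45, 53]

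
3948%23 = 15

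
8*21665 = 173320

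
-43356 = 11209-54565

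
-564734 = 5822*(-97)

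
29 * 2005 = 58145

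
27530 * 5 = 137650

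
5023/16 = 313 + 15/16 ≈ 313.94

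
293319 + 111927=405246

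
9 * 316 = 2844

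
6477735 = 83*78045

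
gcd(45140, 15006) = 122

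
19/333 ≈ 0.0571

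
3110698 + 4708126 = 7818824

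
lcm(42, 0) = 0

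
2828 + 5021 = 7849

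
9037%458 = 335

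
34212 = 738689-704477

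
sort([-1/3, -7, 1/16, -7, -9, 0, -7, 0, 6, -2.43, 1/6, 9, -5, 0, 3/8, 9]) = [-9, -7, -7, -7, -5, -2.43, -1/3, 0, 0, 0, 1/16, 1/6, 3/8, 6, 9, 9]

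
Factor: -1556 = -1*2^2*389^1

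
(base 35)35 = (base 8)156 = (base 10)110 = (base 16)6e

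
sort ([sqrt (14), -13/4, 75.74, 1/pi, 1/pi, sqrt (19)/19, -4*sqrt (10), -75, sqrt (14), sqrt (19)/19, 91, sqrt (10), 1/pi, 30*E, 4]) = [-75, -4*sqrt (10), -13/4, sqrt (19)/19, sqrt (19)/19, 1/pi, 1/pi, 1/pi, sqrt (10), sqrt (14), sqrt (14), 4, 75.74, 30*E, 91]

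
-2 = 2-4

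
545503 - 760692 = -215189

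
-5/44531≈-0.000112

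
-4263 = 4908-9171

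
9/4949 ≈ 0.00182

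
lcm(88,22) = 88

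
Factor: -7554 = -1*2^1*3^1*1259^1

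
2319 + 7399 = 9718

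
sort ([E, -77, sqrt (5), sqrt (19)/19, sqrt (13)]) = [-77, sqrt (19)/19, sqrt (5), E, sqrt (13)]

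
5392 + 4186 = 9578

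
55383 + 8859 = 64242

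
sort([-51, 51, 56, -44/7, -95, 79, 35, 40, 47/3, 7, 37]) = [-95, -51, -44/7, 7, 47/3, 35, 37, 40, 51, 56, 79]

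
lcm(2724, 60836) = 182508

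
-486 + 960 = 474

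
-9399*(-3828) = 35979372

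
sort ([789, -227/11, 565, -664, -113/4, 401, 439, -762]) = [-762, -664, -113/4, -227/11, 401, 439, 565, 789]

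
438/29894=219/14947 ≈ 0.0147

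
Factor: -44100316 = -1*2^2*13^1*61^1*13903^1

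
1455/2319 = 485/773 ≈ 0.627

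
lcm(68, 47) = 3196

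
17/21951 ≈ 0.000774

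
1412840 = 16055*88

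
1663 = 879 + 784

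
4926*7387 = 36388362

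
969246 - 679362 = 289884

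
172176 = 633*272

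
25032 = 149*168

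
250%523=250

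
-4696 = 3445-8141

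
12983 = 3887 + 9096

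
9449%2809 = 1022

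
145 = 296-151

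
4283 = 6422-2139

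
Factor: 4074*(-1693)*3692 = -1*2^3*3^1*7^1*13^1*71^1*97^1*1693^1 = -25464765144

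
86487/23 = 3760 + 7/23 ≈ 3760.30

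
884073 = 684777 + 199296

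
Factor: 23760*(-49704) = -1*2^7*3^4*5^1*11^1*19^1*109^1 = -1180967040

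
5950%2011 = 1928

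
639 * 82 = 52398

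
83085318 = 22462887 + 60622431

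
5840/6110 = 584/611 ≈ 0.956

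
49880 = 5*9976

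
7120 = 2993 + 4127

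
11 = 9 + 2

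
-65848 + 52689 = -13159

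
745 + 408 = 1153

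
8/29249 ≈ 0.000274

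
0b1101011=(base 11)98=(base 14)79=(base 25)47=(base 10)107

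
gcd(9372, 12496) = 3124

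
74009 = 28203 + 45806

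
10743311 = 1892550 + 8850761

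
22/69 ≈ 0.319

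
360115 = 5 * 72023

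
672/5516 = 24/197 ≈ 0.122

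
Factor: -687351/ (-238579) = 3^1*7^1*11^ (-1)*23^ (-2)*41^ (-1)*71^1*461^1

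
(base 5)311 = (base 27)30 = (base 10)81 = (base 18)49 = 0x51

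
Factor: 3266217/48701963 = 3^3*59^(-1)*109^(-1)*137^1*883^1*7573^(-1)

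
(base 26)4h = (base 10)121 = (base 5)441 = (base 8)171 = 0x79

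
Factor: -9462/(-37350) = 3^(-1)*5^(-2)*19^1 = 19/75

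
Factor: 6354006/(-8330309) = -1*2^1*3^1*13^(-1)*640793^(-1)*1059001^1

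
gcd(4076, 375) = 1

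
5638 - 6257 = -619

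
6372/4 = 1593 = 1593.00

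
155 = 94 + 61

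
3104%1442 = 220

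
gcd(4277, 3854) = 47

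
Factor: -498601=-1*41^1*12161^1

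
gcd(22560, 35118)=6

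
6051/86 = 70+31/86 ≈ 70.36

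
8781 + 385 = 9166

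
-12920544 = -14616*884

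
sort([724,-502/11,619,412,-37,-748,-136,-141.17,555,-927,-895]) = [-927,-895,-748,-141.17,-136,-502/11,-37,412,555,619,724]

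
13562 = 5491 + 8071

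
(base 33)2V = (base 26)3J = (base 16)61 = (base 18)57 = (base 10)97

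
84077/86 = 977 + 55/86 ≈ 977.64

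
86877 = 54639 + 32238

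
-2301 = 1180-3481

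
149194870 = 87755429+61439441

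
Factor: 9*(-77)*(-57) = 3^3*7^1*11^1*19^1 = 39501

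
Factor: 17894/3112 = 2^(-2)*23^1 = 23/4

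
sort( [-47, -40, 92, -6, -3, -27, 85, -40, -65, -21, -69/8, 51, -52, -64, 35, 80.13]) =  [-65, -64, -52, -47, -40, -40, -27, -21, -69/8, -6, -3, 35, 51, 80.13, 85, 92]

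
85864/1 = 85864 = 85864.00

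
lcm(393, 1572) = 1572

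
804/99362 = 402/49681 ≈ 0.00809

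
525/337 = 1 + 188/337 ≈ 1.56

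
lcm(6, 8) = 24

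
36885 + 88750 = 125635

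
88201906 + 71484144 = 159686050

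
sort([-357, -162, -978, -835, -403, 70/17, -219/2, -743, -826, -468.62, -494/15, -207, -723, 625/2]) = [-978, -835, -826, -743, -723, -468.62, -403, -357, -207, -162, -219/2, -494/15, 70/17, 625/2]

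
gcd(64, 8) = 8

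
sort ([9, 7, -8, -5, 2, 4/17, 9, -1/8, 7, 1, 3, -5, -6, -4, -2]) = [-8, -6, -5, -5, -4, -2, -1/8, 4/17, 1, 2, 3, 7, 7, 9, 9]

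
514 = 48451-47937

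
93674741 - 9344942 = 84329799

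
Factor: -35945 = -1 * 5^1 * 7^1 * 13^1 * 79^1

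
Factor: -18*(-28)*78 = 2^4*3^3*7^1*13^1 = 39312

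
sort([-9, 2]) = [-9, 2]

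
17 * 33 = 561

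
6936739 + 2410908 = 9347647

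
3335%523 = 197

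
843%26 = 11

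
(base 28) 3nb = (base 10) 3007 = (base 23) 5fh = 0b101110111111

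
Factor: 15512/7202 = 2^2*7^1*13^(-1) = 28/13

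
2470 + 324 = 2794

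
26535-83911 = -57376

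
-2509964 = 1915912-4425876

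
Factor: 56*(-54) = -1*2^4*3^3*7^1 = -3024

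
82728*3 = 248184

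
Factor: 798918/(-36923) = -1*2^1*3^1*36923^(-1)*133153^1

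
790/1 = 790 = 790.00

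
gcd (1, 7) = 1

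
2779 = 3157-378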